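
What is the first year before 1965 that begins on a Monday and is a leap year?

1940

Jan 1 advances by 2 weekdays after a leap year and by 1 after a common year.
1965: Jan 1 is Friday.
1964: Wednesday (leap)
1963: Tuesday
1962: Monday
1961: Sunday
1960: Friday (leap)
1959: Thursday
1958: Wednesday
1957: Tuesday
1956: Sunday (leap)
1955: Saturday
1954: Friday
1953: Thursday
1952: Tuesday (leap)
1951: Monday
1950: Sunday
1949: Saturday
1948: Thursday (leap)
1947: Wednesday
1946: Tuesday
1945: Monday
1944: Saturday (leap)
1943: Friday
1942: Thursday
1941: Wednesday
1940: Monday (leap)
1940 begins on a Monday and is a leap year.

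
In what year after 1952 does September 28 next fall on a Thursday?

1961

From one year to the next, a fixed date's weekday advances by 1, or by 2 when a Feb 29 lies between the two dates.
1952: September 28 is Sunday.
1953: Monday (+1)
1954: Tuesday (+1)
1955: Wednesday (+1)
1956: Friday (+2)
1957: Saturday (+1)
1958: Sunday (+1)
1959: Monday (+1)
1960: Wednesday (+2)
1961: Thursday (+1)
September 28 falls on a Thursday in 1961.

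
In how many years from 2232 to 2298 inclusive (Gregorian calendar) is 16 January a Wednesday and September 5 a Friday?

Check each year's weekday for 16 January and September 5:
  2232: Mon/Wed  2233: Wed/Thu  2234: Thu/Fri  2235: Fri/Sat  2236: Sat/Mon  2237: Mon/Tue  2238: Tue/Wed  2239: Wed/Thu  2240: Thu/Sat  2241: Sat/Sun  2242: Sun/Mon  2243: Mon/Tue  2244: Tue/Thu  2245: Thu/Fri  …(39 more)…  2285: Fri/Sat  2286: Sat/Sun  2287: Sun/Mon  2288: Mon/Wed  2289: Wed/Thu  2290: Thu/Fri  2291: Fri/Sat  2292: Sat/Mon  2293: Mon/Tue  2294: Tue/Wed  2295: Wed/Thu  2296: Thu/Sat  2297: Sat/Sun  2298: Sun/Mon
Both conditions hold in: 2256, 2284 — 2.

2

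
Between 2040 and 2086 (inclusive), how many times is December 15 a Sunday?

Track December 15's weekday year by year (advancing +1, or +2 across a Feb 29):
  2040: Sat  2041: Sun (+1) ✓  2042: Mon (+1)  2043: Tue (+1)  2044: Thu (+2)
  2045: Fri (+1)  2046: Sat (+1)  2047: Sun (+1) ✓  2048: Tue (+2)  2049: Wed (+1)
  2050: Thu (+1)  2051: Fri (+1)  2052: Sun (+2) ✓  2053: Mon (+1)  … (19 more years) …
  2073: Fri (+1)  2074: Sat (+1)  2075: Sun (+1) ✓  2076: Tue (+2)  2077: Wed (+1)
  2078: Thu (+1)  2079: Fri (+1)  2080: Sun (+2) ✓  2081: Mon (+1)  2082: Tue (+1)
  2083: Wed (+1)  2084: Fri (+2)  2085: Sat (+1)  2086: Sun (+1) ✓
Sunday years: 2041, 2047, 2052, 2058, 2069, 2075, 2080, 2086 — 8 in total.

8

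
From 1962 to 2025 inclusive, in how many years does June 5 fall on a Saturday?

9

Track June 5's weekday year by year (advancing +1, or +2 across a Feb 29):
  1962: Tue  1963: Wed (+1)  1964: Fri (+2)  1965: Sat (+1) ✓  1966: Sun (+1)
  1967: Mon (+1)  1968: Wed (+2)  1969: Thu (+1)  1970: Fri (+1)  1971: Sat (+1) ✓
  1972: Mon (+2)  1973: Tue (+1)  1974: Wed (+1)  1975: Thu (+1)  … (36 more years) …
  2012: Tue (+2)  2013: Wed (+1)  2014: Thu (+1)  2015: Fri (+1)  2016: Sun (+2)
  2017: Mon (+1)  2018: Tue (+1)  2019: Wed (+1)  2020: Fri (+2)  2021: Sat (+1) ✓
  2022: Sun (+1)  2023: Mon (+1)  2024: Wed (+2)  2025: Thu (+1)
Saturday years: 1965, 1971, 1976, 1982, 1993, 1999, 2004, 2010, 2021 — 9 in total.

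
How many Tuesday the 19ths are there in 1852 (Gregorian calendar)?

1

Check the 19th of each month of 1852: Jan 19: Mon, Feb 19: Thu, Mar 19: Fri, Apr 19: Mon, May 19: Wed, Jun 19: Sat, Jul 19: Mon, Aug 19: Thu, Sep 19: Sun, Oct 19: Tue, Nov 19: Fri, Dec 19: Sun.
Tuesday occurs in October — 1 month.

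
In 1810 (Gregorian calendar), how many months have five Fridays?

4

A month of length L has five Fridays iff its first Friday is on day ≤ L−28 (so day 1–3 in a 31-day month, 1–2 in a 30-day month, day 1 in a leap February).
Checking each month of 1810: Jan starts Mon (31d); Feb starts Thu (28d); Mar starts Thu (31d) ✓; Apr starts Sun (30d); May starts Tue (31d); Jun starts Fri (30d) ✓; Jul starts Sun (31d); Aug starts Wed (31d) ✓; Sep starts Sat (30d); Oct starts Mon (31d); Nov starts Thu (30d) ✓; Dec starts Sat (31d).
Five-Friday months: March, June, August, November → 4.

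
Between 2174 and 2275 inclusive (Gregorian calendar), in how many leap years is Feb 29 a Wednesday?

4

Leap years in 2174–2275: 24 of them.
Feb 29 weekday advances by 5 (mod 7) from one leap year to the next four years later (or differs when a century non-leap intervenes).
Leap-day weekdays: 2176:Thu 2180:Tue 2184:Sun 2188:Fri 2192:Wed✓ 2196:Mon 2204:Wed✓ 2208:Mon 2212:Sat 2216:Thu 2220:Tue 2224:Sun 2228:Fri 2232:Wed✓ 2236:Mon 2240:Sat 2244:Thu 2248:Tue 2252:Sun 2256:Fri 2260:Wed✓ 2264:Mon 2268:Sat 2272:Thu
Wednesday: 2192, 2204, 2232, 2260 → 4.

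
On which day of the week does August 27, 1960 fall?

January 1, 1960 is a Friday.
August 27 is day 240 of the year, i.e. 239 days after Jan 1.
239 mod 7 = 1, so advance 1 weekday from Friday: Saturday.

Saturday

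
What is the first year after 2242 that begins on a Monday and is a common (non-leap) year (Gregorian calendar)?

Jan 1 advances by 2 weekdays after a leap year and by 1 after a common year.
2242: Jan 1 is Saturday.
2243: Sunday
2244: Monday (leap)
2245: Wednesday
2246: Thursday
2247: Friday
2248: Saturday (leap)
2249: Monday
2249 begins on a Monday and is a common year.

2249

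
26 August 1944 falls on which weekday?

January 1, 1944 is a Saturday.
August 26 is day 239 of the year, i.e. 238 days after Jan 1.
238 mod 7 = 0, so advance 0 weekdays from Saturday: Saturday.

Saturday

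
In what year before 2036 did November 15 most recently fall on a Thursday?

From one year to the next, a fixed date's weekday advances by 1, or by 2 when a Feb 29 lies between the two dates.
2036: November 15 is Saturday.
2035: Thursday (−2)
November 15 falls on a Thursday in 2035.

2035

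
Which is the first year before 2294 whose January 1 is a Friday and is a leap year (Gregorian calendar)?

Jan 1 advances by 2 weekdays after a leap year and by 1 after a common year.
2294: Jan 1 is Monday.
2293: Sunday
2292: Friday (leap)
2292 begins on a Friday and is a leap year.

2292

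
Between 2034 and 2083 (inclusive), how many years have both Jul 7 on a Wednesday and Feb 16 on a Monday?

1

Check each year's weekday for Jul 7 and Feb 16:
  2034: Fri/Thu  2035: Sat/Fri  2036: Mon/Sat  2037: Tue/Mon  2038: Wed/Tue  2039: Thu/Wed  2040: Sat/Thu  2041: Sun/Sat  2042: Mon/Sun  2043: Tue/Mon  2044: Thu/Tue  2045: Fri/Thu  2046: Sat/Fri  2047: Sun/Sat  …(22 more)…  2070: Mon/Sun  2071: Tue/Mon  2072: Thu/Tue  2073: Fri/Thu  2074: Sat/Fri  2075: Sun/Sat  2076: Tue/Sun  2077: Wed/Tue  2078: Thu/Wed  2079: Fri/Thu  2080: Sun/Fri  2081: Mon/Sun  2082: Tue/Mon  2083: Wed/Tue
Both conditions hold in: 2060 — 1.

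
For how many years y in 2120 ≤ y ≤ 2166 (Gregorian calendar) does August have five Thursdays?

August has 31 days; it has five Thursdays when Thursday falls among the first (month-length − 28) days — i.e. when August 1 is one of Thursday/Wednesday/Tuesday.
August 1 by year: 2120:Thu✓ 2121:Fri 2122:Sat 2123:Sun 2124:Tue✓ 2125:Wed✓ 2126:Thu✓ 2127:Fri 2128:Sun 2129:Mon 2130:Tue✓ 2131:Wed✓ 2132:Fri 2133:Sat 2134:Sun …(17 more)… 2152:Tue✓ 2153:Wed✓ 2154:Thu✓ 2155:Fri 2156:Sun 2157:Mon 2158:Tue✓ 2159:Wed✓ 2160:Fri 2161:Sat 2162:Sun 2163:Mon 2164:Wed✓ 2165:Thu✓ 2166:Fri
Years with five Thursdays: 2120, 2124, 2125, 2126, 2130, 2131, 2136, 2137, 2141, 2142, 2143, 2147, 2148, 2152, 2153, 2154, 2158, 2159, 2164, 2165 → 20.

20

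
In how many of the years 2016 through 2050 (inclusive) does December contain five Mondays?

December has 31 days; it has five Mondays when Monday falls among the first (month-length − 28) days — i.e. when December 1 is one of Monday/Sunday/Saturday.
December 1 by year: 2016:Thu 2017:Fri 2018:Sat✓ 2019:Sun✓ 2020:Tue 2021:Wed 2022:Thu 2023:Fri 2024:Sun✓ 2025:Mon✓ 2026:Tue 2027:Wed 2028:Fri 2029:Sat✓ 2030:Sun✓ …(5 more)… 2036:Mon✓ 2037:Tue 2038:Wed 2039:Thu 2040:Sat✓ 2041:Sun✓ 2042:Mon✓ 2043:Tue 2044:Thu 2045:Fri 2046:Sat✓ 2047:Sun✓ 2048:Tue 2049:Wed 2050:Thu
Years with five Mondays: 2018, 2019, 2024, 2025, 2029, 2030, 2031, 2035, 2036, 2040, 2041, 2042, 2046, 2047 → 14.

14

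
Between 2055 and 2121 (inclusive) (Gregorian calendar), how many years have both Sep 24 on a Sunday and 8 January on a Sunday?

7

Check each year's weekday for Sep 24 and 8 January:
  2055: Fri/Fri  2056: Sun/Sat  2057: Mon/Mon  2058: Tue/Tue  2059: Wed/Wed  2060: Fri/Thu  2061: Sat/Sat  2062: Sun/Sun ✓  2063: Mon/Mon  2064: Wed/Tue  2065: Thu/Thu  2066: Fri/Fri  2067: Sat/Sat  2068: Mon/Sun  …(39 more)…  2108: Mon/Sun  2109: Tue/Tue  2110: Wed/Wed  2111: Thu/Thu  2112: Sat/Fri  2113: Sun/Sun ✓  2114: Mon/Mon  2115: Tue/Tue  2116: Thu/Wed  2117: Fri/Fri  2118: Sat/Sat  2119: Sun/Sun ✓  2120: Tue/Mon  2121: Wed/Wed
Both conditions hold in: 2062, 2073, 2079, 2090, 2102, 2113, 2119 — 7.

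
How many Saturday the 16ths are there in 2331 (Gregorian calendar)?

1

Check the 16th of each month of 2331: Jan 16: Fri, Feb 16: Mon, Mar 16: Mon, Apr 16: Thu, May 16: Sat, Jun 16: Tue, Jul 16: Thu, Aug 16: Sun, Sep 16: Wed, Oct 16: Fri, Nov 16: Mon, Dec 16: Wed.
Saturday occurs in May — 1 month.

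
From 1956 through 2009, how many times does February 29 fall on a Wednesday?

2

Leap years in 1956–2009: 14 of them.
Feb 29 weekday advances by 5 (mod 7) from one leap year to the next four years later (or differs when a century non-leap intervenes).
Leap-day weekdays: 1956:Wed✓ 1960:Mon 1964:Sat 1968:Thu 1972:Tue 1976:Sun 1980:Fri 1984:Wed✓ 1988:Mon 1992:Sat 1996:Thu 2000:Tue 2004:Sun 2008:Fri
Wednesday: 1956, 1984 → 2.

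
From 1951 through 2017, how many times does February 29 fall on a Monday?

Leap years in 1951–2017: 17 of them.
Feb 29 weekday advances by 5 (mod 7) from one leap year to the next four years later (or differs when a century non-leap intervenes).
Leap-day weekdays: 1952:Fri 1956:Wed 1960:Mon✓ 1964:Sat 1968:Thu 1972:Tue 1976:Sun 1980:Fri 1984:Wed 1988:Mon✓ 1992:Sat 1996:Thu 2000:Tue 2004:Sun 2008:Fri 2012:Wed 2016:Mon✓
Monday: 1960, 1988, 2016 → 3.

3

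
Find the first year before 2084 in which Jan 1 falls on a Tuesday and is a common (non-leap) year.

2075

Jan 1 advances by 2 weekdays after a leap year and by 1 after a common year.
2084: Jan 1 is Saturday (leap).
2083: Friday
2082: Thursday
2081: Wednesday
2080: Monday (leap)
2079: Sunday
2078: Saturday
2077: Friday
2076: Wednesday (leap)
2075: Tuesday
2075 begins on a Tuesday and is a common year.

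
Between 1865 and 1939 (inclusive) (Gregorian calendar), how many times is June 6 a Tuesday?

12

Track June 6's weekday year by year (advancing +1, or +2 across a Feb 29):
  1865: Tue ✓  1866: Wed (+1)  1867: Thu (+1)  1868: Sat (+2)  1869: Sun (+1)
  1870: Mon (+1)  1871: Tue (+1) ✓  1872: Thu (+2)  1873: Fri (+1)  1874: Sat (+1)
  1875: Sun (+1)  1876: Tue (+2) ✓  1877: Wed (+1)  1878: Thu (+1)  … (47 more years) …
  1926: Sun (+1)  1927: Mon (+1)  1928: Wed (+2)  1929: Thu (+1)  1930: Fri (+1)
  1931: Sat (+1)  1932: Mon (+2)  1933: Tue (+1) ✓  1934: Wed (+1)  1935: Thu (+1)
  1936: Sat (+2)  1937: Sun (+1)  1938: Mon (+1)  1939: Tue (+1) ✓
Tuesday years: 1865, 1871, 1876, 1882, 1893, 1899, 1905, 1911, 1916, 1922, 1933, 1939 — 12 in total.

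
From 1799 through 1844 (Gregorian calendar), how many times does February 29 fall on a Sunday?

Leap years in 1799–1844: 11 of them.
Feb 29 weekday advances by 5 (mod 7) from one leap year to the next four years later (or differs when a century non-leap intervenes).
Leap-day weekdays: 1804:Wed 1808:Mon 1812:Sat 1816:Thu 1820:Tue 1824:Sun✓ 1828:Fri 1832:Wed 1836:Mon 1840:Sat 1844:Thu
Sunday: 1824 → 1.

1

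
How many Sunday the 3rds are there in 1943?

2

Check the 3rd of each month of 1943: Jan 3: Sun, Feb 3: Wed, Mar 3: Wed, Apr 3: Sat, May 3: Mon, Jun 3: Thu, Jul 3: Sat, Aug 3: Tue, Sep 3: Fri, Oct 3: Sun, Nov 3: Wed, Dec 3: Fri.
Sunday occurs in January, October — 2 months.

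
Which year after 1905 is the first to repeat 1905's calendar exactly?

1911

Two years share a calendar iff Jan 1 falls on the same weekday and both are leap or both are common. 1905: Jan 1 is Sunday, common year.
1906: Jan 1 Monday, common
1907: Jan 1 Tuesday, common
1908: Jan 1 Wednesday, leap
1909: Jan 1 Friday, common
1910: Jan 1 Saturday, common
1911: Jan 1 Sunday, common
1911 matches on both conditions.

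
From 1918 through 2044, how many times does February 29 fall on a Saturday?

4

Leap years in 1918–2044: 32 of them.
Feb 29 weekday advances by 5 (mod 7) from one leap year to the next four years later (or differs when a century non-leap intervenes).
Leap-day weekdays: 1920:Sun 1924:Fri 1928:Wed 1932:Mon 1936:Sat✓ 1940:Thu 1944:Tue 1948:Sun 1952:Fri 1956:Wed 1960:Mon 1964:Sat✓ 1968:Thu …(6 more)… 1996:Thu 2000:Tue 2004:Sun 2008:Fri 2012:Wed 2016:Mon 2020:Sat✓ 2024:Thu 2028:Tue 2032:Sun 2036:Fri 2040:Wed 2044:Mon
Saturday: 1936, 1964, 1992, 2020 → 4.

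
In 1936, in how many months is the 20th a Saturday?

1

Check the 20th of each month of 1936: Jan 20: Mon, Feb 20: Thu, Mar 20: Fri, Apr 20: Mon, May 20: Wed, Jun 20: Sat, Jul 20: Mon, Aug 20: Thu, Sep 20: Sun, Oct 20: Tue, Nov 20: Fri, Dec 20: Sun.
Saturday occurs in June — 1 month.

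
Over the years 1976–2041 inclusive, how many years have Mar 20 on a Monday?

9

Track Mar 20's weekday year by year (advancing +1, or +2 across a Feb 29):
  1976: Sat  1977: Sun (+1)  1978: Mon (+1) ✓  1979: Tue (+1)  1980: Thu (+2)
  1981: Fri (+1)  1982: Sat (+1)  1983: Sun (+1)  1984: Tue (+2)  1985: Wed (+1)
  1986: Thu (+1)  1987: Fri (+1)  1988: Sun (+2)  1989: Mon (+1) ✓  … (38 more years) …
  2028: Mon (+2) ✓  2029: Tue (+1)  2030: Wed (+1)  2031: Thu (+1)  2032: Sat (+2)
  2033: Sun (+1)  2034: Mon (+1) ✓  2035: Tue (+1)  2036: Thu (+2)  2037: Fri (+1)
  2038: Sat (+1)  2039: Sun (+1)  2040: Tue (+2)  2041: Wed (+1)
Monday years: 1978, 1989, 1995, 2000, 2006, 2017, 2023, 2028, 2034 — 9 in total.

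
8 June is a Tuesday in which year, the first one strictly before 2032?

From one year to the next, a fixed date's weekday advances by 1, or by 2 when a Feb 29 lies between the two dates.
2032: June 8 is Tuesday.
2031: Sunday (−2)
2030: Saturday (−1)
2029: Friday (−1)
2028: Thursday (−1)
2027: Tuesday (−2)
8 June falls on a Tuesday in 2027.

2027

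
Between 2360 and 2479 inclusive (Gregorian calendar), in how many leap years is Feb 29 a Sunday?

Leap years in 2360–2479: 30 of them.
Feb 29 weekday advances by 5 (mod 7) from one leap year to the next four years later (or differs when a century non-leap intervenes).
Leap-day weekdays: 2360:Mon 2364:Sat 2368:Thu 2372:Tue 2376:Sun✓ 2380:Fri 2384:Wed 2388:Mon 2392:Sat 2396:Thu 2400:Tue 2404:Sun✓ 2408:Fri …(4 more)… 2428:Tue 2432:Sun✓ 2436:Fri 2440:Wed 2444:Mon 2448:Sat 2452:Thu 2456:Tue 2460:Sun✓ 2464:Fri 2468:Wed 2472:Mon 2476:Sat
Sunday: 2376, 2404, 2432, 2460 → 4.

4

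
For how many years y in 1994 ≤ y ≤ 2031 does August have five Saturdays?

17

August has 31 days; it has five Saturdays when Saturday falls among the first (month-length − 28) days — i.e. when August 1 is one of Saturday/Friday/Thursday.
August 1 by year: 1994:Mon 1995:Tue 1996:Thu✓ 1997:Fri✓ 1998:Sat✓ 1999:Sun 2000:Tue 2001:Wed 2002:Thu✓ 2003:Fri✓ 2004:Sun 2005:Mon 2006:Tue 2007:Wed 2008:Fri✓ …(8 more)… 2017:Tue 2018:Wed 2019:Thu✓ 2020:Sat✓ 2021:Sun 2022:Mon 2023:Tue 2024:Thu✓ 2025:Fri✓ 2026:Sat✓ 2027:Sun 2028:Tue 2029:Wed 2030:Thu✓ 2031:Fri✓
Years with five Saturdays: 1996, 1997, 1998, 2002, 2003, 2008, 2009, 2013, 2014, 2015, 2019, 2020, 2024, 2025, 2026, 2030, 2031 → 17.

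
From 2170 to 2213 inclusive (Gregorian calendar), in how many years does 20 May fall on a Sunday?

Track 20 May's weekday year by year (advancing +1, or +2 across a Feb 29):
  2170: Sun ✓  2171: Mon (+1)  2172: Wed (+2)  2173: Thu (+1)  2174: Fri (+1)
  2175: Sat (+1)  2176: Mon (+2)  2177: Tue (+1)  2178: Wed (+1)  2179: Thu (+1)
  2180: Sat (+2)  2181: Sun (+1) ✓  2182: Mon (+1)  2183: Tue (+1)  … (16 more years) …
  2200: Tue (+1)  2201: Wed (+1)  2202: Thu (+1)  2203: Fri (+1)  2204: Sun (+2) ✓
  2205: Mon (+1)  2206: Tue (+1)  2207: Wed (+1)  2208: Fri (+2)  2209: Sat (+1)
  2210: Sun (+1) ✓  2211: Mon (+1)  2212: Wed (+2)  2213: Thu (+1)
Sunday years: 2170, 2181, 2187, 2192, 2198, 2204, 2210 — 7 in total.

7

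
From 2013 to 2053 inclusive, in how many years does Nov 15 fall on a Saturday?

Track Nov 15's weekday year by year (advancing +1, or +2 across a Feb 29):
  2013: Fri  2014: Sat (+1) ✓  2015: Sun (+1)  2016: Tue (+2)  2017: Wed (+1)
  2018: Thu (+1)  2019: Fri (+1)  2020: Sun (+2)  2021: Mon (+1)  2022: Tue (+1)
  2023: Wed (+1)  2024: Fri (+2)  2025: Sat (+1) ✓  2026: Sun (+1)  … (13 more years) …
  2040: Thu (+2)  2041: Fri (+1)  2042: Sat (+1) ✓  2043: Sun (+1)  2044: Tue (+2)
  2045: Wed (+1)  2046: Thu (+1)  2047: Fri (+1)  2048: Sun (+2)  2049: Mon (+1)
  2050: Tue (+1)  2051: Wed (+1)  2052: Fri (+2)  2053: Sat (+1) ✓
Saturday years: 2014, 2025, 2031, 2036, 2042, 2053 — 6 in total.

6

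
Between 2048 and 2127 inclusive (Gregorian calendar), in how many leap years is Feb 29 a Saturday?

Leap years in 2048–2127: 19 of them.
Feb 29 weekday advances by 5 (mod 7) from one leap year to the next four years later (or differs when a century non-leap intervenes).
Leap-day weekdays: 2048:Sat✓ 2052:Thu 2056:Tue 2060:Sun 2064:Fri 2068:Wed 2072:Mon 2076:Sat✓ 2080:Thu 2084:Tue 2088:Sun 2092:Fri 2096:Wed 2104:Fri 2108:Wed 2112:Mon 2116:Sat✓ 2120:Thu 2124:Tue
Saturday: 2048, 2076, 2116 → 3.

3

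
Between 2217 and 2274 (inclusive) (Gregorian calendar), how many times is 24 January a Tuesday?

8

Track 24 January's weekday year by year (advancing +1, or +2 across a Feb 29):
  2217: Fri  2218: Sat (+1)  2219: Sun (+1)  2220: Mon (+1)  2221: Wed (+2)
  2222: Thu (+1)  2223: Fri (+1)  2224: Sat (+1)  2225: Mon (+2)  2226: Tue (+1) ✓
  2227: Wed (+1)  2228: Thu (+1)  2229: Sat (+2)  2230: Sun (+1)  … (30 more years) …
  2261: Thu (+2)  2262: Fri (+1)  2263: Sat (+1)  2264: Sun (+1)  2265: Tue (+2) ✓
  2266: Wed (+1)  2267: Thu (+1)  2268: Fri (+1)  2269: Sun (+2)  2270: Mon (+1)
  2271: Tue (+1) ✓  2272: Wed (+1)  2273: Fri (+2)  2274: Sat (+1)
Tuesday years: 2226, 2232, 2237, 2243, 2254, 2260, 2265, 2271 — 8 in total.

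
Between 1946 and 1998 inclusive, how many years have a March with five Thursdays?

March has 31 days; it has five Thursdays when Thursday falls among the first (month-length − 28) days — i.e. when March 1 is one of Thursday/Wednesday/Tuesday.
March 1 by year: 1946:Fri 1947:Sat 1948:Mon 1949:Tue✓ 1950:Wed✓ 1951:Thu✓ 1952:Sat 1953:Sun 1954:Mon 1955:Tue✓ 1956:Thu✓ 1957:Fri 1958:Sat 1959:Sun 1960:Tue✓ …(23 more)… 1984:Thu✓ 1985:Fri 1986:Sat 1987:Sun 1988:Tue✓ 1989:Wed✓ 1990:Thu✓ 1991:Fri 1992:Sun 1993:Mon 1994:Tue✓ 1995:Wed✓ 1996:Fri 1997:Sat 1998:Sun
Years with five Thursdays: 1949, 1950, 1951, 1955, 1956, 1960, 1961, 1962, 1966, 1967, 1972, 1973, 1977, 1978, 1979, 1983, 1984, 1988, 1989, 1990, 1994, 1995 → 22.

22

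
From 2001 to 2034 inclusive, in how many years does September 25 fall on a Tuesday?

Track September 25's weekday year by year (advancing +1, or +2 across a Feb 29):
  2001: Tue ✓  2002: Wed (+1)  2003: Thu (+1)  2004: Sat (+2)  2005: Sun (+1)
  2006: Mon (+1)  2007: Tue (+1) ✓  2008: Thu (+2)  2009: Fri (+1)  2010: Sat (+1)
  2011: Sun (+1)  2012: Tue (+2) ✓  2013: Wed (+1)  2014: Thu (+1)  … (6 more years) …
  2021: Sat (+1)  2022: Sun (+1)  2023: Mon (+1)  2024: Wed (+2)  2025: Thu (+1)
  2026: Fri (+1)  2027: Sat (+1)  2028: Mon (+2)  2029: Tue (+1) ✓  2030: Wed (+1)
  2031: Thu (+1)  2032: Sat (+2)  2033: Sun (+1)  2034: Mon (+1)
Tuesday years: 2001, 2007, 2012, 2018, 2029 — 5 in total.

5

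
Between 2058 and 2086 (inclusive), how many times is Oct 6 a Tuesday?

4

Track Oct 6's weekday year by year (advancing +1, or +2 across a Feb 29):
  2058: Sun  2059: Mon (+1)  2060: Wed (+2)  2061: Thu (+1)  2062: Fri (+1)
  2063: Sat (+1)  2064: Mon (+2)  2065: Tue (+1) ✓  2066: Wed (+1)  2067: Thu (+1)
  2068: Sat (+2)  2069: Sun (+1)  2070: Mon (+1)  2071: Tue (+1) ✓  2072: Thu (+2)
  2073: Fri (+1)  2074: Sat (+1)  2075: Sun (+1)  2076: Tue (+2) ✓  2077: Wed (+1)
  2078: Thu (+1)  2079: Fri (+1)  2080: Sun (+2)  2081: Mon (+1)  2082: Tue (+1) ✓
  2083: Wed (+1)  2084: Fri (+2)  2085: Sat (+1)  2086: Sun (+1)
Tuesday years: 2065, 2071, 2076, 2082 — 4 in total.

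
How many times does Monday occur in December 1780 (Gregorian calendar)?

4

December 1780 has 31 days and begins on Friday.
The first Monday is December 4.
Mondays fall on 4, 11, 18, 25 — that's 4.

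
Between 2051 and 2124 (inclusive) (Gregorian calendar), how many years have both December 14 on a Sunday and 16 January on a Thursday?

8

Check each year's weekday for December 14 and 16 January:
  2051: Thu/Mon  2052: Sat/Tue  2053: Sun/Thu ✓  2054: Mon/Fri  2055: Tue/Sat  2056: Thu/Sun  2057: Fri/Tue  2058: Sat/Wed  2059: Sun/Thu ✓  2060: Tue/Fri  2061: Wed/Sun  2062: Thu/Mon  2063: Fri/Tue  2064: Sun/Wed  …(46 more)…  2111: Mon/Fri  2112: Wed/Sat  2113: Thu/Mon  2114: Fri/Tue  2115: Sat/Wed  2116: Mon/Thu  2117: Tue/Sat  2118: Wed/Sun  2119: Thu/Mon  2120: Sat/Tue  2121: Sun/Thu ✓  2122: Mon/Fri  2123: Tue/Sat  2124: Thu/Sun
Both conditions hold in: 2053, 2059, 2070, 2081, 2087, 2098, 2110, 2121 — 8.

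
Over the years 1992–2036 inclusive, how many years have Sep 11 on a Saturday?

7

Track Sep 11's weekday year by year (advancing +1, or +2 across a Feb 29):
  1992: Fri  1993: Sat (+1) ✓  1994: Sun (+1)  1995: Mon (+1)  1996: Wed (+2)
  1997: Thu (+1)  1998: Fri (+1)  1999: Sat (+1) ✓  2000: Mon (+2)  2001: Tue (+1)
  2002: Wed (+1)  2003: Thu (+1)  2004: Sat (+2) ✓  2005: Sun (+1)  … (17 more years) …
  2023: Mon (+1)  2024: Wed (+2)  2025: Thu (+1)  2026: Fri (+1)  2027: Sat (+1) ✓
  2028: Mon (+2)  2029: Tue (+1)  2030: Wed (+1)  2031: Thu (+1)  2032: Sat (+2) ✓
  2033: Sun (+1)  2034: Mon (+1)  2035: Tue (+1)  2036: Thu (+2)
Saturday years: 1993, 1999, 2004, 2010, 2021, 2027, 2032 — 7 in total.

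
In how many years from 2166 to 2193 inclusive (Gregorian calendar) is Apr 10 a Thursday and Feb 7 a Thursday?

Check each year's weekday for Apr 10 and Feb 7:
  2166: Thu/Fri  2167: Fri/Sat  2168: Sun/Sun  2169: Mon/Tue  2170: Tue/Wed  2171: Wed/Thu  2172: Fri/Fri  2173: Sat/Sun  2174: Sun/Mon  2175: Mon/Tue  2176: Wed/Wed  2177: Thu/Fri  2178: Fri/Sat  2179: Sat/Sun  2180: Mon/Mon  2181: Tue/Wed  2182: Wed/Thu  2183: Thu/Fri  2184: Sat/Sat  2185: Sun/Mon  2186: Mon/Tue  2187: Tue/Wed  2188: Thu/Thu ✓  2189: Fri/Sat  2190: Sat/Sun  2191: Sun/Mon  2192: Tue/Tue  2193: Wed/Thu
Both conditions hold in: 2188 — 1.

1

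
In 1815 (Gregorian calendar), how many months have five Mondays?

4

A month of length L has five Mondays iff its first Monday is on day ≤ L−28 (so day 1–3 in a 31-day month, 1–2 in a 30-day month, day 1 in a leap February).
Checking each month of 1815: Jan starts Sun (31d) ✓; Feb starts Wed (28d); Mar starts Wed (31d); Apr starts Sat (30d); May starts Mon (31d) ✓; Jun starts Thu (30d); Jul starts Sat (31d) ✓; Aug starts Tue (31d); Sep starts Fri (30d); Oct starts Sun (31d) ✓; Nov starts Wed (30d); Dec starts Fri (31d).
Five-Monday months: January, May, July, October → 4.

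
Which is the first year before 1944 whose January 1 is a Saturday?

1938

Jan 1 advances by 2 weekdays after a leap year and by 1 after a common year.
1944: Jan 1 is Saturday (leap).
1943: Friday
1942: Thursday
1941: Wednesday
1940: Monday (leap)
1939: Sunday
1938: Saturday
1938 begins on a Saturday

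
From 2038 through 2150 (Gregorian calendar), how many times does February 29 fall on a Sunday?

Leap years in 2038–2150: 27 of them.
Feb 29 weekday advances by 5 (mod 7) from one leap year to the next four years later (or differs when a century non-leap intervenes).
Leap-day weekdays: 2040:Wed 2044:Mon 2048:Sat 2052:Thu 2056:Tue 2060:Sun✓ 2064:Fri 2068:Wed 2072:Mon 2076:Sat 2080:Thu 2084:Tue 2088:Sun✓ 2092:Fri 2096:Wed 2104:Fri 2108:Wed 2112:Mon 2116:Sat 2120:Thu 2124:Tue 2128:Sun✓ 2132:Fri 2136:Wed 2140:Mon 2144:Sat 2148:Thu
Sunday: 2060, 2088, 2128 → 3.

3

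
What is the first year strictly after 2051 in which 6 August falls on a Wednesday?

From one year to the next, a fixed date's weekday advances by 1, or by 2 when a Feb 29 lies between the two dates.
2051: August 6 is Sunday.
2052: Tuesday (+2)
2053: Wednesday (+1)
6 August falls on a Wednesday in 2053.

2053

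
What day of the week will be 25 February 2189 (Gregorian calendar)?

Wednesday

January 1, 2189 is a Thursday.
February 25 is day 56 of the year, i.e. 55 days after Jan 1.
55 mod 7 = 6, so advance 6 weekdays from Thursday: Wednesday.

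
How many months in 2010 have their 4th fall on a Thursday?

3

Check the 4th of each month of 2010: Jan 4: Mon, Feb 4: Thu, Mar 4: Thu, Apr 4: Sun, May 4: Tue, Jun 4: Fri, Jul 4: Sun, Aug 4: Wed, Sep 4: Sat, Oct 4: Mon, Nov 4: Thu, Dec 4: Sat.
Thursday occurs in February, March, November — 3 months.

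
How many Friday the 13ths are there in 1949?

Check the 13th of each month of 1949: Jan 13: Thu, Feb 13: Sun, Mar 13: Sun, Apr 13: Wed, May 13: Fri, Jun 13: Mon, Jul 13: Wed, Aug 13: Sat, Sep 13: Tue, Oct 13: Thu, Nov 13: Sun, Dec 13: Tue.
Friday occurs in May — 1 month.

1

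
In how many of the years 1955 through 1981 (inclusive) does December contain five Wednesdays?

December has 31 days; it has five Wednesdays when Wednesday falls among the first (month-length − 28) days — i.e. when December 1 is one of Wednesday/Tuesday/Monday.
December 1 by year: 1955:Thu 1956:Sat 1957:Sun 1958:Mon✓ 1959:Tue✓ 1960:Thu 1961:Fri 1962:Sat 1963:Sun 1964:Tue✓ 1965:Wed✓ 1966:Thu 1967:Fri 1968:Sun 1969:Mon✓ 1970:Tue✓ 1971:Wed✓ 1972:Fri 1973:Sat 1974:Sun 1975:Mon✓ 1976:Wed✓ 1977:Thu 1978:Fri 1979:Sat 1980:Mon✓ 1981:Tue✓
Years with five Wednesdays: 1958, 1959, 1964, 1965, 1969, 1970, 1971, 1975, 1976, 1980, 1981 → 11.

11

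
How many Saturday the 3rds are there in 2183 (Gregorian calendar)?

1

Check the 3rd of each month of 2183: Jan 3: Fri, Feb 3: Mon, Mar 3: Mon, Apr 3: Thu, May 3: Sat, Jun 3: Tue, Jul 3: Thu, Aug 3: Sun, Sep 3: Wed, Oct 3: Fri, Nov 3: Mon, Dec 3: Wed.
Saturday occurs in May — 1 month.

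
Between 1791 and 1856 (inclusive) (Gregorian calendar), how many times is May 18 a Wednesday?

10

Track May 18's weekday year by year (advancing +1, or +2 across a Feb 29):
  1791: Wed ✓  1792: Fri (+2)  1793: Sat (+1)  1794: Sun (+1)  1795: Mon (+1)
  1796: Wed (+2) ✓  1797: Thu (+1)  1798: Fri (+1)  1799: Sat (+1)  1800: Sun (+1)
  1801: Mon (+1)  1802: Tue (+1)  1803: Wed (+1) ✓  1804: Fri (+2)  … (38 more years) …
  1843: Thu (+1)  1844: Sat (+2)  1845: Sun (+1)  1846: Mon (+1)  1847: Tue (+1)
  1848: Thu (+2)  1849: Fri (+1)  1850: Sat (+1)  1851: Sun (+1)  1852: Tue (+2)
  1853: Wed (+1) ✓  1854: Thu (+1)  1855: Fri (+1)  1856: Sun (+2)
Wednesday years: 1791, 1796, 1803, 1808, 1814, 1825, 1831, 1836, 1842, 1853 — 10 in total.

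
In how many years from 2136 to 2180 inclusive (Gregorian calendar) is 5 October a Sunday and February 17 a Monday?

Check each year's weekday for 5 October and February 17:
  2136: Fri/Fri  2137: Sat/Sun  2138: Sun/Mon ✓  2139: Mon/Tue  2140: Wed/Wed  2141: Thu/Fri  2142: Fri/Sat  2143: Sat/Sun  2144: Mon/Mon  2145: Tue/Wed  2146: Wed/Thu  2147: Thu/Fri  2148: Sat/Sat  2149: Sun/Mon ✓  …(17 more)…  2167: Mon/Tue  2168: Wed/Wed  2169: Thu/Fri  2170: Fri/Sat  2171: Sat/Sun  2172: Mon/Mon  2173: Tue/Wed  2174: Wed/Thu  2175: Thu/Fri  2176: Sat/Sat  2177: Sun/Mon ✓  2178: Mon/Tue  2179: Tue/Wed  2180: Thu/Thu
Both conditions hold in: 2138, 2149, 2155, 2166, 2177 — 5.

5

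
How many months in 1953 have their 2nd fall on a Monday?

Check the 2nd of each month of 1953: Jan 2: Fri, Feb 2: Mon, Mar 2: Mon, Apr 2: Thu, May 2: Sat, Jun 2: Tue, Jul 2: Thu, Aug 2: Sun, Sep 2: Wed, Oct 2: Fri, Nov 2: Mon, Dec 2: Wed.
Monday occurs in February, March, November — 3 months.

3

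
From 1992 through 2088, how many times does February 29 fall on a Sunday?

4

Leap years in 1992–2088: 25 of them.
Feb 29 weekday advances by 5 (mod 7) from one leap year to the next four years later (or differs when a century non-leap intervenes).
Leap-day weekdays: 1992:Sat 1996:Thu 2000:Tue 2004:Sun✓ 2008:Fri 2012:Wed 2016:Mon 2020:Sat 2024:Thu 2028:Tue 2032:Sun✓ 2036:Fri 2040:Wed 2044:Mon 2048:Sat 2052:Thu 2056:Tue 2060:Sun✓ 2064:Fri 2068:Wed 2072:Mon 2076:Sat 2080:Thu 2084:Tue 2088:Sun✓
Sunday: 2004, 2032, 2060, 2088 → 4.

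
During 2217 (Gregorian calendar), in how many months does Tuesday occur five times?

4

A month of length L has five Tuesdays iff its first Tuesday is on day ≤ L−28 (so day 1–3 in a 31-day month, 1–2 in a 30-day month, day 1 in a leap February).
Checking each month of 2217: Jan starts Wed (31d); Feb starts Sat (28d); Mar starts Sat (31d); Apr starts Tue (30d) ✓; May starts Thu (31d); Jun starts Sun (30d); Jul starts Tue (31d) ✓; Aug starts Fri (31d); Sep starts Mon (30d) ✓; Oct starts Wed (31d); Nov starts Sat (30d); Dec starts Mon (31d) ✓.
Five-Tuesday months: April, July, September, December → 4.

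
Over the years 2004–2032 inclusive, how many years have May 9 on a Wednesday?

Track May 9's weekday year by year (advancing +1, or +2 across a Feb 29):
  2004: Sun  2005: Mon (+1)  2006: Tue (+1)  2007: Wed (+1) ✓  2008: Fri (+2)
  2009: Sat (+1)  2010: Sun (+1)  2011: Mon (+1)  2012: Wed (+2) ✓  2013: Thu (+1)
  2014: Fri (+1)  2015: Sat (+1)  2016: Mon (+2)  2017: Tue (+1)  2018: Wed (+1) ✓
  2019: Thu (+1)  2020: Sat (+2)  2021: Sun (+1)  2022: Mon (+1)  2023: Tue (+1)
  2024: Thu (+2)  2025: Fri (+1)  2026: Sat (+1)  2027: Sun (+1)  2028: Tue (+2)
  2029: Wed (+1) ✓  2030: Thu (+1)  2031: Fri (+1)  2032: Sun (+2)
Wednesday years: 2007, 2012, 2018, 2029 — 4 in total.

4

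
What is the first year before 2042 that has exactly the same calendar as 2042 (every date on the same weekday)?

Two years share a calendar iff Jan 1 falls on the same weekday and both are leap or both are common. 2042: Jan 1 is Wednesday, common year.
2041: Jan 1 Tuesday, common
2040: Jan 1 Sunday, leap
2039: Jan 1 Saturday, common
2038: Jan 1 Friday, common
2037: Jan 1 Thursday, common
2036: Jan 1 Tuesday, leap
2035: Jan 1 Monday, common
2034: Jan 1 Sunday, common
2033: Jan 1 Saturday, common
2032: Jan 1 Thursday, leap
2031: Jan 1 Wednesday, common
2031 matches on both conditions.

2031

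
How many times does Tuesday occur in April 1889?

April 1889 has 30 days and begins on Monday.
The first Tuesday is April 2.
Tuesdays fall on 2, 9, 16, 23, 30 — that's 5.

5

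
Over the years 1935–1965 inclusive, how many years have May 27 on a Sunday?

Track May 27's weekday year by year (advancing +1, or +2 across a Feb 29):
  1935: Mon  1936: Wed (+2)  1937: Thu (+1)  1938: Fri (+1)  1939: Sat (+1)
  1940: Mon (+2)  1941: Tue (+1)  1942: Wed (+1)  1943: Thu (+1)  1944: Sat (+2)
  1945: Sun (+1) ✓  1946: Mon (+1)  1947: Tue (+1)  1948: Thu (+2)  … (3 more years) …
  1952: Tue (+2)  1953: Wed (+1)  1954: Thu (+1)  1955: Fri (+1)  1956: Sun (+2) ✓
  1957: Mon (+1)  1958: Tue (+1)  1959: Wed (+1)  1960: Fri (+2)  1961: Sat (+1)
  1962: Sun (+1) ✓  1963: Mon (+1)  1964: Wed (+2)  1965: Thu (+1)
Sunday years: 1945, 1951, 1956, 1962 — 4 in total.

4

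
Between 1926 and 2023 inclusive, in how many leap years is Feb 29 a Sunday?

Leap years in 1926–2023: 24 of them.
Feb 29 weekday advances by 5 (mod 7) from one leap year to the next four years later (or differs when a century non-leap intervenes).
Leap-day weekdays: 1928:Wed 1932:Mon 1936:Sat 1940:Thu 1944:Tue 1948:Sun✓ 1952:Fri 1956:Wed 1960:Mon 1964:Sat 1968:Thu 1972:Tue 1976:Sun✓ 1980:Fri 1984:Wed 1988:Mon 1992:Sat 1996:Thu 2000:Tue 2004:Sun✓ 2008:Fri 2012:Wed 2016:Mon 2020:Sat
Sunday: 1948, 1976, 2004 → 3.

3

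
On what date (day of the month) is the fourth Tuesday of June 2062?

June 1, 2062 is a Thursday, so the first Tuesday is the 6th.
The fourth Tuesday is 6 + 21 = 27.

27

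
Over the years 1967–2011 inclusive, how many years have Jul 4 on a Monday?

6

Track Jul 4's weekday year by year (advancing +1, or +2 across a Feb 29):
  1967: Tue  1968: Thu (+2)  1969: Fri (+1)  1970: Sat (+1)  1971: Sun (+1)
  1972: Tue (+2)  1973: Wed (+1)  1974: Thu (+1)  1975: Fri (+1)  1976: Sun (+2)
  1977: Mon (+1) ✓  1978: Tue (+1)  1979: Wed (+1)  1980: Fri (+2)  … (17 more years) …
  1998: Sat (+1)  1999: Sun (+1)  2000: Tue (+2)  2001: Wed (+1)  2002: Thu (+1)
  2003: Fri (+1)  2004: Sun (+2)  2005: Mon (+1) ✓  2006: Tue (+1)  2007: Wed (+1)
  2008: Fri (+2)  2009: Sat (+1)  2010: Sun (+1)  2011: Mon (+1) ✓
Monday years: 1977, 1983, 1988, 1994, 2005, 2011 — 6 in total.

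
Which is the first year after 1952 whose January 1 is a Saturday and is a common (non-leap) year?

Jan 1 advances by 2 weekdays after a leap year and by 1 after a common year.
1952: Jan 1 is Tuesday (leap).
1953: Thursday
1954: Friday
1955: Saturday
1955 begins on a Saturday and is a common year.

1955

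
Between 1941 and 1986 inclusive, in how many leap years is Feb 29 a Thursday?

1

Leap years in 1941–1986: 11 of them.
Feb 29 weekday advances by 5 (mod 7) from one leap year to the next four years later (or differs when a century non-leap intervenes).
Leap-day weekdays: 1944:Tue 1948:Sun 1952:Fri 1956:Wed 1960:Mon 1964:Sat 1968:Thu✓ 1972:Tue 1976:Sun 1980:Fri 1984:Wed
Thursday: 1968 → 1.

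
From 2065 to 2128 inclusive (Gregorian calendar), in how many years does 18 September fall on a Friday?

Track 18 September's weekday year by year (advancing +1, or +2 across a Feb 29):
  2065: Fri ✓  2066: Sat (+1)  2067: Sun (+1)  2068: Tue (+2)  2069: Wed (+1)
  2070: Thu (+1)  2071: Fri (+1) ✓  2072: Sun (+2)  2073: Mon (+1)  2074: Tue (+1)
  2075: Wed (+1)  2076: Fri (+2) ✓  2077: Sat (+1)  2078: Sun (+1)  … (36 more years) …
  2115: Wed (+1)  2116: Fri (+2) ✓  2117: Sat (+1)  2118: Sun (+1)  2119: Mon (+1)
  2120: Wed (+2)  2121: Thu (+1)  2122: Fri (+1) ✓  2123: Sat (+1)  2124: Mon (+2)
  2125: Tue (+1)  2126: Wed (+1)  2127: Thu (+1)  2128: Sat (+2)
Friday years: 2065, 2071, 2076, 2082, 2093, 2099, 2105, 2111, 2116, 2122 — 10 in total.

10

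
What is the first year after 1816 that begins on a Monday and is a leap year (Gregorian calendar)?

1844

Jan 1 advances by 2 weekdays after a leap year and by 1 after a common year.
1816: Jan 1 is Monday (leap).
1817: Wednesday
1818: Thursday
1819: Friday
1820: Saturday (leap)
1821: Monday
1822: Tuesday
1823: Wednesday
1824: Thursday (leap)
1825: Saturday
1826: Sunday
1827: Monday
1828: Tuesday (leap)
1829: Thursday
1830: Friday
1831: Saturday
1832: Sunday (leap)
1833: Tuesday
1834: Wednesday
1835: Thursday
1836: Friday (leap)
1837: Sunday
1838: Monday
1839: Tuesday
1840: Wednesday (leap)
1841: Friday
1842: Saturday
1843: Sunday
1844: Monday (leap)
1844 begins on a Monday and is a leap year.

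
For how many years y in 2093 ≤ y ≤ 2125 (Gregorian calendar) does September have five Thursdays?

10

September has 30 days; it has five Thursdays when Thursday falls among the first (month-length − 28) days — i.e. when September 1 is one of Thursday/Wednesday.
September 1 by year: 2093:Tue 2094:Wed✓ 2095:Thu✓ 2096:Sat 2097:Sun 2098:Mon 2099:Tue 2100:Wed✓ 2101:Thu✓ 2102:Fri 2103:Sat 2104:Mon 2105:Tue 2106:Wed✓ 2107:Thu✓ …(3 more)… 2111:Tue 2112:Thu✓ 2113:Fri 2114:Sat 2115:Sun 2116:Tue 2117:Wed✓ 2118:Thu✓ 2119:Fri 2120:Sun 2121:Mon 2122:Tue 2123:Wed✓ 2124:Fri 2125:Sat
Years with five Thursdays: 2094, 2095, 2100, 2101, 2106, 2107, 2112, 2117, 2118, 2123 → 10.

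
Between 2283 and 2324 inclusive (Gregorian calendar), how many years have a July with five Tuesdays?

19

July has 31 days; it has five Tuesdays when Tuesday falls among the first (month-length − 28) days — i.e. when July 1 is one of Tuesday/Monday/Sunday.
July 1 by year: 2283:Sun✓ 2284:Tue✓ 2285:Wed 2286:Thu 2287:Fri 2288:Sun✓ 2289:Mon✓ 2290:Tue✓ 2291:Wed 2292:Fri 2293:Sat 2294:Sun✓ 2295:Mon✓ 2296:Wed 2297:Thu …(12 more)… 2310:Fri 2311:Sat 2312:Mon✓ 2313:Tue✓ 2314:Wed 2315:Thu 2316:Sat 2317:Sun✓ 2318:Mon✓ 2319:Tue✓ 2320:Thu 2321:Fri 2322:Sat 2323:Sun✓ 2324:Tue✓
Years with five Tuesdays: 2283, 2284, 2288, 2289, 2290, 2294, 2295, 2300, 2301, 2302, 2306, 2307, 2312, 2313, 2317, 2318, 2319, 2323, 2324 → 19.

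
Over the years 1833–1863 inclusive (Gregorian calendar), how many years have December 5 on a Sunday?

4

Track December 5's weekday year by year (advancing +1, or +2 across a Feb 29):
  1833: Thu  1834: Fri (+1)  1835: Sat (+1)  1836: Mon (+2)  1837: Tue (+1)
  1838: Wed (+1)  1839: Thu (+1)  1840: Sat (+2)  1841: Sun (+1) ✓  1842: Mon (+1)
  1843: Tue (+1)  1844: Thu (+2)  1845: Fri (+1)  1846: Sat (+1)  … (3 more years) …
  1850: Thu (+1)  1851: Fri (+1)  1852: Sun (+2) ✓  1853: Mon (+1)  1854: Tue (+1)
  1855: Wed (+1)  1856: Fri (+2)  1857: Sat (+1)  1858: Sun (+1) ✓  1859: Mon (+1)
  1860: Wed (+2)  1861: Thu (+1)  1862: Fri (+1)  1863: Sat (+1)
Sunday years: 1841, 1847, 1852, 1858 — 4 in total.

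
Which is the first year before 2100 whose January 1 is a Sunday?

Jan 1 advances by 2 weekdays after a leap year and by 1 after a common year.
2100: Jan 1 is Friday.
2099: Thursday
2098: Wednesday
2097: Tuesday
2096: Sunday (leap)
2096 begins on a Sunday

2096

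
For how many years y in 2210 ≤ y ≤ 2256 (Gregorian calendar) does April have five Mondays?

April has 30 days; it has five Mondays when Monday falls among the first (month-length − 28) days — i.e. when April 1 is one of Monday/Sunday.
April 1 by year: 2210:Sun✓ 2211:Mon✓ 2212:Wed 2213:Thu 2214:Fri 2215:Sat 2216:Mon✓ 2217:Tue 2218:Wed 2219:Thu 2220:Sat 2221:Sun✓ 2222:Mon✓ 2223:Tue 2224:Thu …(17 more)… 2242:Fri 2243:Sat 2244:Mon✓ 2245:Tue 2246:Wed 2247:Thu 2248:Sat 2249:Sun✓ 2250:Mon✓ 2251:Tue 2252:Thu 2253:Fri 2254:Sat 2255:Sun✓ 2256:Tue
Years with five Mondays: 2210, 2211, 2216, 2221, 2222, 2227, 2232, 2233, 2238, 2239, 2244, 2249, 2250, 2255 → 14.

14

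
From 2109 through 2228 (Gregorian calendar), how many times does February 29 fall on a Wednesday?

Leap years in 2109–2228: 29 of them.
Feb 29 weekday advances by 5 (mod 7) from one leap year to the next four years later (or differs when a century non-leap intervenes).
Leap-day weekdays: 2112:Mon 2116:Sat 2120:Thu 2124:Tue 2128:Sun 2132:Fri 2136:Wed✓ 2140:Mon 2144:Sat 2148:Thu 2152:Tue 2156:Sun 2160:Fri …(3 more)… 2176:Thu 2180:Tue 2184:Sun 2188:Fri 2192:Wed✓ 2196:Mon 2204:Wed✓ 2208:Mon 2212:Sat 2216:Thu 2220:Tue 2224:Sun 2228:Fri
Wednesday: 2136, 2164, 2192, 2204 → 4.

4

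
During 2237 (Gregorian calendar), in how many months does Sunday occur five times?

A month of length L has five Sundays iff its first Sunday is on day ≤ L−28 (so day 1–3 in a 31-day month, 1–2 in a 30-day month, day 1 in a leap February).
Checking each month of 2237: Jan starts Sun (31d) ✓; Feb starts Wed (28d); Mar starts Wed (31d); Apr starts Sat (30d) ✓; May starts Mon (31d); Jun starts Thu (30d); Jul starts Sat (31d) ✓; Aug starts Tue (31d); Sep starts Fri (30d); Oct starts Sun (31d) ✓; Nov starts Wed (30d); Dec starts Fri (31d) ✓.
Five-Sunday months: January, April, July, October, December → 5.

5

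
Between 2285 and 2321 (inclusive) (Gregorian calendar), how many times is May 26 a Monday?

Track May 26's weekday year by year (advancing +1, or +2 across a Feb 29):
  2285: Tue  2286: Wed (+1)  2287: Thu (+1)  2288: Sat (+2)  2289: Sun (+1)
  2290: Mon (+1) ✓  2291: Tue (+1)  2292: Thu (+2)  2293: Fri (+1)  2294: Sat (+1)
  2295: Sun (+1)  2296: Tue (+2)  2297: Wed (+1)  2298: Thu (+1)  … (9 more years) …
  2308: Tue (+2)  2309: Wed (+1)  2310: Thu (+1)  2311: Fri (+1)  2312: Sun (+2)
  2313: Mon (+1) ✓  2314: Tue (+1)  2315: Wed (+1)  2316: Fri (+2)  2317: Sat (+1)
  2318: Sun (+1)  2319: Mon (+1) ✓  2320: Wed (+2)  2321: Thu (+1)
Monday years: 2290, 2302, 2313, 2319 — 4 in total.

4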